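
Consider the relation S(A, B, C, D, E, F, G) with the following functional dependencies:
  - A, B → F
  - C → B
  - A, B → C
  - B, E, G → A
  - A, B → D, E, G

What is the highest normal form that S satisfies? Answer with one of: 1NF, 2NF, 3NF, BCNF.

3NF

Candidate keys: {A, B}, {A, C}, {B, E, G}, {C, E, G}. Prime attributes: {A, B, C, E, G}.
C → B: {C}⁺ = {B, C}, which is not all of the attributes, so the left side is not a superkey — BCNF is violated.
Its right-hand attributes {B} are all prime, as are those of every other non-superkey FD — the relation is in 3NF.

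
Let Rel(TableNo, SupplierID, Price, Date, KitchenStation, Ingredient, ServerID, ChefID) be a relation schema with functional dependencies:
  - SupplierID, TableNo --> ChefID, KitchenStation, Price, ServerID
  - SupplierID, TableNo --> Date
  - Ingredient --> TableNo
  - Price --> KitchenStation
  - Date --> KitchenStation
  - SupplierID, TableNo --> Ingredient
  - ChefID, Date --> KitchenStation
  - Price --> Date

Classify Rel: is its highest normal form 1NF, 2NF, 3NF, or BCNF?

2NF

Candidate keys: {Ingredient, SupplierID}, {SupplierID, TableNo}. Prime attributes: {Ingredient, SupplierID, TableNo}.
Ingredient --> TableNo: {Ingredient}⁺ = {Ingredient, TableNo}, which is not all of the attributes, so the left side is not a superkey — BCNF is violated.
Because {KitchenStation} is non-prime and the left side of Price --> KitchenStation is not a superkey, the relation is not in 3NF.
No proper subset of a key has a non-prime attribute in its closure, so there is no partial dependency; 2NF holds.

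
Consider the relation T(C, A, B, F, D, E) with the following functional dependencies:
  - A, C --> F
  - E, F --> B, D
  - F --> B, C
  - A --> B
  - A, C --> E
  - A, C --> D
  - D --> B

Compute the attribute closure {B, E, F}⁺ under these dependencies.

{B, C, D, E, F}

Start with {B, E, F}.
E, F --> B, D applies; add {D} → now {B, D, E, F}.
F --> B, C applies; add {C} → now {B, C, D, E, F}.
No further FD applies.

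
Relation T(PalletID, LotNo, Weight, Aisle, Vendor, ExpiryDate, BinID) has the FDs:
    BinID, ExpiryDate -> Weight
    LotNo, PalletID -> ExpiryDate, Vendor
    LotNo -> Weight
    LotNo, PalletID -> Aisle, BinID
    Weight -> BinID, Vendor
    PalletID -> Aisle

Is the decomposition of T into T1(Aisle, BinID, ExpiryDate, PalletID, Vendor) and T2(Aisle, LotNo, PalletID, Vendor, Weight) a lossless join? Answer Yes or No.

No

The shared attributes are {Aisle, PalletID, Vendor} and {Aisle, PalletID, Vendor}⁺ = {Aisle, PalletID, Vendor}.
Neither T1 nor T2 is contained in that closure, so the decomposition is lossy.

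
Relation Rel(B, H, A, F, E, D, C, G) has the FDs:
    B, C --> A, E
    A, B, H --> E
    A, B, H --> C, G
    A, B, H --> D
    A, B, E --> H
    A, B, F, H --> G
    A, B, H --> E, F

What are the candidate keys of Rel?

No FD produces {B}, so it must be in every candidate key.
Closure of {B, C} is {A, B, C, D, E, F, G, H}, the whole schema; {B, C} is a candidate key.
Closure of {A, B, E} is {A, B, C, D, E, F, G, H}, the whole schema; {A, B, E} is a candidate key.
Closure of {A, B, H} is {A, B, C, D, E, F, G, H}, the whole schema; {A, B, H} is a candidate key.
No proper subset of any of these is a key, and no other minimal superkey exists.

{A, B, E}, {A, B, H}, {B, C}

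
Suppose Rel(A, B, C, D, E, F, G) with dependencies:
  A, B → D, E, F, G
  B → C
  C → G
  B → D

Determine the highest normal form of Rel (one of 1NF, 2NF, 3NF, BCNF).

Candidate key: {A, B}. Prime attributes: {A, B}.
For B → C we have {B}⁺ = {B, C, D, G}; {B} is not a superkey, so BCNF fails.
B → C has non-prime {C} on the right and a non-superkey on the left, so 3NF fails.
The proper key subset {B} of {A, B} determines non-prime {C, D, G}, so the relation is not even in 2NF.

1NF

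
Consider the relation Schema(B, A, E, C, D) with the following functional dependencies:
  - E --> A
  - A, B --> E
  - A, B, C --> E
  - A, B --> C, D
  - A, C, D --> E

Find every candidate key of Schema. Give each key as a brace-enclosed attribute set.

{B} never appears on the right of any FD, so every key must include it.
{A, B}⁺ = {A, B, C, D, E} — all of the relation — so {A, B} is a candidate key.
{B, E}⁺ = {A, B, C, D, E} — all of the relation — so {B, E} is a candidate key.
No proper subset of any of these is a key, and no other minimal superkey exists.

{A, B}, {B, E}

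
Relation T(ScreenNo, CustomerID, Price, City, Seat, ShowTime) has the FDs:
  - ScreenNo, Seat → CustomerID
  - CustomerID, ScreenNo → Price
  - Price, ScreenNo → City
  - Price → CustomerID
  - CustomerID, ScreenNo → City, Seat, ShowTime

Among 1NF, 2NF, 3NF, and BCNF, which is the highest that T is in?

3NF

Candidate keys: {CustomerID, ScreenNo}, {Price, ScreenNo}, {ScreenNo, Seat}. Prime attributes: {CustomerID, Price, ScreenNo, Seat}.
Price → CustomerID: {Price}⁺ = {CustomerID, Price}, which is not all of the attributes, so the left side is not a superkey — BCNF is violated.
Its right-hand attributes {CustomerID} are all prime, as are those of every other non-superkey FD — the relation is in 3NF.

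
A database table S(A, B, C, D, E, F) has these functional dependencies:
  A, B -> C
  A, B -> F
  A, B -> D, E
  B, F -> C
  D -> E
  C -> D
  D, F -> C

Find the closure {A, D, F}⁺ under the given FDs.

Start with {A, D, F}.
D -> E applies; add {E} → now {A, D, E, F}.
D, F -> C applies; add {C} → now {A, C, D, E, F}.
No further FD applies.

{A, C, D, E, F}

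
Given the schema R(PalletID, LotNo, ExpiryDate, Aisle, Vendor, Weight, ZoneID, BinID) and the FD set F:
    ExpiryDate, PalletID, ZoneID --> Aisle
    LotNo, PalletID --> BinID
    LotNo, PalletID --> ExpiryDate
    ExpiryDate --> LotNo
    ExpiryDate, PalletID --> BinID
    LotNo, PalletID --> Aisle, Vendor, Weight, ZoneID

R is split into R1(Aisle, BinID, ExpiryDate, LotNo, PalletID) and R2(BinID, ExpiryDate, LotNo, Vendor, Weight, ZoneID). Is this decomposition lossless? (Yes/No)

No

R1 ∩ R2 = {BinID, ExpiryDate, LotNo}; its closure under F is {BinID, ExpiryDate, LotNo}.
R1 ⊄ {BinID, ExpiryDate, LotNo} and R2 ⊄ {BinID, ExpiryDate, LotNo}, so the split is lossy.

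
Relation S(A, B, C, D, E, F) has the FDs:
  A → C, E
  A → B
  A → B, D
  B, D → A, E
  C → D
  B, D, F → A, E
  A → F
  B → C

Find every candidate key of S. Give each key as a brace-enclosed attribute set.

{A} is a candidate key since {A}⁺ = {A, B, C, D, E, F} covers every attribute.
{B} is a candidate key since {B}⁺ = {A, B, C, D, E, F} covers every attribute.
Any other superkey properly contains one of these, so there are no further candidate keys.

{A}, {B}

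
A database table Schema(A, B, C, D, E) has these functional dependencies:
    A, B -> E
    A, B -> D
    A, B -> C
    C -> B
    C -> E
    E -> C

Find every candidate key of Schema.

No FD produces {A}, so it must be in every candidate key.
{A, B}⁺ = {A, B, C, D, E}, which is every attribute, so {A, B} is a candidate key.
{A, C}⁺ = {A, B, C, D, E}, which is every attribute, so {A, C} is a candidate key.
{A, E}⁺ = {A, B, C, D, E}, which is every attribute, so {A, E} is a candidate key.
Any other superkey properly contains one of these, so there are no further candidate keys.

{A, B}, {A, C}, {A, E}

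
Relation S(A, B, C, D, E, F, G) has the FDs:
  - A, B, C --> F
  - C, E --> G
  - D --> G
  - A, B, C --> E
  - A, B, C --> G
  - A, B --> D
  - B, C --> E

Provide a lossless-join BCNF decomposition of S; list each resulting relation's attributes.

Candidate key of the original relation: {A, B, C}.
In {A, B, C, D, E, F, G}, {C, E} is not a superkey ({C, E}⁺ restricted to this set is {C, E, G}), so split on C, E --> G into {C, E, G} and {A, B, C, D, E, F}.
{C, E, G} has no BCNF violation.
In {A, B, C, D, E, F}, {A, B} is not a superkey ({A, B}⁺ restricted to this set is {A, B, D}), so split on A, B --> D into {A, B, D} and {A, B, C, E, F}.
{A, B, D} has no BCNF violation.
In {A, B, C, E, F}, {B, C} is not a superkey ({B, C}⁺ restricted to this set is {B, C, E}), so split on B, C --> E into {B, C, E} and {A, B, C, F}.
{B, C, E} has no BCNF violation.
{A, B, C, F} has no BCNF violation.

{A, B, C, F}; {A, B, D}; {B, C, E}; {C, E, G}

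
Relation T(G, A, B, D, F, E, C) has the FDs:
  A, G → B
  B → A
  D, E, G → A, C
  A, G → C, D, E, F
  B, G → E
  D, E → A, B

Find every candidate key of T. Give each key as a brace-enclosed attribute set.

Attributes never on any right-hand side: {G} — every candidate key must contain it.
{A, G} is a candidate key since {A, G}⁺ = {A, B, C, D, E, F, G} covers every attribute.
{B, G} is a candidate key since {B, G}⁺ = {A, B, C, D, E, F, G} covers every attribute.
{D, E, G} is a candidate key since {D, E, G}⁺ = {A, B, C, D, E, F, G} covers every attribute.
No proper subset of any of these is a key, and no other minimal superkey exists.

{A, G}, {B, G}, {D, E, G}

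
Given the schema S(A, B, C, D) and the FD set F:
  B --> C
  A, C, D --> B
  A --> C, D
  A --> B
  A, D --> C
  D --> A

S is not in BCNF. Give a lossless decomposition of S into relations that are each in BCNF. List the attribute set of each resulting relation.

{A, B, D}; {B, C}

Candidate keys of the original relation: {A}, {D}.
Within {A, B, C, D}: {B}⁺ ∩ {A, B, C, D} = {B, C}, not the whole set, so B --> C violates BCNF; decompose into {B, C} and {A, B, D}.
{B, C} has no BCNF violation.
{A, B, D} has no BCNF violation.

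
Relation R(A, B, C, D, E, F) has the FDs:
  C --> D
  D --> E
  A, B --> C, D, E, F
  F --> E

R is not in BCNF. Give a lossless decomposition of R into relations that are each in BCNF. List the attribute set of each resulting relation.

{A, B, C, F}; {C, D}; {D, E}

Candidate key of the original relation: {A, B}.
In {A, B, C, D, E, F}, {C} is not a superkey ({C}⁺ restricted to this set is {C, D, E}), so split on C --> D, E into {C, D, E} and {A, B, C, F}.
In {C, D, E}, {D} is not a superkey ({D}⁺ restricted to this set is {D, E}), so split on D --> E into {D, E} and {C, D}.
{D, E}: every determinant is a superkey — BCNF.
{C, D}: every determinant is a superkey — BCNF.
{A, B, C, F}: every determinant is a superkey — BCNF.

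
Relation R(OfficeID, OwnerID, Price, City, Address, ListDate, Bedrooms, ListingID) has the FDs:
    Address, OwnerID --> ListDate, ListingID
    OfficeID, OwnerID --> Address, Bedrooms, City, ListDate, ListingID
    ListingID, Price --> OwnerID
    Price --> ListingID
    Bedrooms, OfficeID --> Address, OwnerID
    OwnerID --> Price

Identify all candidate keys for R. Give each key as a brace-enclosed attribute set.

Attributes never on any right-hand side: {OfficeID} — every candidate key must contain it.
{Bedrooms, OfficeID} is a candidate key since {Bedrooms, OfficeID}⁺ = {Address, Bedrooms, City, ListDate, ListingID, OfficeID, OwnerID, Price} covers every attribute.
{OfficeID, OwnerID} is a candidate key since {OfficeID, OwnerID}⁺ = {Address, Bedrooms, City, ListDate, ListingID, OfficeID, OwnerID, Price} covers every attribute.
{OfficeID, Price} is a candidate key since {OfficeID, Price}⁺ = {Address, Bedrooms, City, ListDate, ListingID, OfficeID, OwnerID, Price} covers every attribute.
These are minimal and exhaustive — every other superkey contains one of them.

{Bedrooms, OfficeID}, {OfficeID, OwnerID}, {OfficeID, Price}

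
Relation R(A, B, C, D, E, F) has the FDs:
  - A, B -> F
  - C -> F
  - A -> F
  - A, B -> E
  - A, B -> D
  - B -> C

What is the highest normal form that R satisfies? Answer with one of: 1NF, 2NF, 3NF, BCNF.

Candidate key: {A, B}. Prime attributes: {A, B}.
C -> F: {C}⁺ = {C, F}, which is not all of the attributes, so the left side is not a superkey — BCNF is violated.
Because {F} is non-prime and the left side of C -> F is not a superkey, the relation is not in 3NF.
The proper key subset {A} of {A, B} determines non-prime {F}, so the relation is not even in 2NF.

1NF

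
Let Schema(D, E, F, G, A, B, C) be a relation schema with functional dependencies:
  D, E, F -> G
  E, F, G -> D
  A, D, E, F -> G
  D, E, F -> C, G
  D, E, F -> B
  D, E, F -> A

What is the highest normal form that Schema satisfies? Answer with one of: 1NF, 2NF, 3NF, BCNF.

BCNF

Candidate keys: {D, E, F}, {E, F, G}. Prime attributes: {D, E, F, G}.
The left-hand side of every FD is a superkey, so BCNF is satisfied.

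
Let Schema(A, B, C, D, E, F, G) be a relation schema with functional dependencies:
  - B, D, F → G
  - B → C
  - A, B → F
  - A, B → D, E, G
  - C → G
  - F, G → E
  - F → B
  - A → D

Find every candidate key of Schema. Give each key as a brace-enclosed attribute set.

{A, B}, {A, F}

Attributes never on any right-hand side: {A} — every candidate key must contain it.
{A, B}⁺ = {A, B, C, D, E, F, G}, which is every attribute, so {A, B} is a candidate key.
{A, F}⁺ = {A, B, C, D, E, F, G}, which is every attribute, so {A, F} is a candidate key.
These are minimal and exhaustive — every other superkey contains one of them.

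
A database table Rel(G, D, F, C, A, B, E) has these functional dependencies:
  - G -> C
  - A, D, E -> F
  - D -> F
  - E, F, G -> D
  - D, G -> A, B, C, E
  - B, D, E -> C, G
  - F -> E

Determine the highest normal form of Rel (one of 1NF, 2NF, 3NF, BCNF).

1NF

Candidate keys: {B, D}, {D, G}, {F, G}. Prime attributes: {B, D, F, G}.
G -> C: {G}⁺ = {C, G}, which is not all of the attributes, so the left side is not a superkey — BCNF is violated.
Because {C} is non-prime and the left side of G -> C is not a superkey, the relation is not in 3NF.
{D} is a proper subset of the key {B, D}, and {D}⁺ contains the non-prime attribute {E} — a partial dependency, so 2NF is violated.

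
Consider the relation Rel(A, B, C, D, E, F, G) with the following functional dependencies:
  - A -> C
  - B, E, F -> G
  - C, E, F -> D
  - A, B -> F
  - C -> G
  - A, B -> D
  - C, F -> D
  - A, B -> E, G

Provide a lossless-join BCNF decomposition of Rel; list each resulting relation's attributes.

{A, B, E, F}; {A, C}; {A, D, F}; {C, G}

Candidate key of the original relation: {A, B}.
{A, B, C, D, E, F, G}: {A} determines {A, C, G} here but is not a superkey — split on A -> C, G, giving {A, C, G} and {A, B, D, E, F}.
{A, C, G}: {C} determines {C, G} here but is not a superkey — split on C -> G, giving {C, G} and {A, C}.
{C, G} has no BCNF violation.
{A, C} has no BCNF violation.
{A, B, D, E, F}: {A, F} determines {A, D, F} here but is not a superkey — split on A, F -> D, giving {A, D, F} and {A, B, E, F}.
{A, D, F} has no BCNF violation.
{A, B, E, F} has no BCNF violation.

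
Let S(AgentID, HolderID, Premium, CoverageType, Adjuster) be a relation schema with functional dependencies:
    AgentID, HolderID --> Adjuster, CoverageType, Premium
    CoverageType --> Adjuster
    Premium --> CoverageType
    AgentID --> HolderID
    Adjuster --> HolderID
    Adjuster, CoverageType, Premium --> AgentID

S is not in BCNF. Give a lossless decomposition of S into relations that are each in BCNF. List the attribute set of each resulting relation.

Candidate keys of the original relation: {AgentID}, {Premium}.
{Adjuster, AgentID, CoverageType, HolderID, Premium}: {CoverageType} determines {Adjuster, CoverageType, HolderID} here but is not a superkey — split on CoverageType --> Adjuster, HolderID, giving {Adjuster, CoverageType, HolderID} and {AgentID, CoverageType, Premium}.
{Adjuster, CoverageType, HolderID}: {Adjuster} determines {Adjuster, HolderID} here but is not a superkey — split on Adjuster --> HolderID, giving {Adjuster, HolderID} and {Adjuster, CoverageType}.
{Adjuster, HolderID} is in BCNF.
{Adjuster, CoverageType} is in BCNF.
{AgentID, CoverageType, Premium} is in BCNF.

{Adjuster, CoverageType}; {Adjuster, HolderID}; {AgentID, CoverageType, Premium}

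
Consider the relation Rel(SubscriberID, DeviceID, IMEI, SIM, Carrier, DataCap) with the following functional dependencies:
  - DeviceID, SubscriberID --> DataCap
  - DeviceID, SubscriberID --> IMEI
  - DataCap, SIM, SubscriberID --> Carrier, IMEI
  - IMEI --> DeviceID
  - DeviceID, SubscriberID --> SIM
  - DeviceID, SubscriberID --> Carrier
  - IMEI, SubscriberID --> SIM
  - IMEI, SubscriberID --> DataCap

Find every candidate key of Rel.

{DataCap, SIM, SubscriberID}, {DeviceID, SubscriberID}, {IMEI, SubscriberID}

Attributes never on any right-hand side: {SubscriberID} — every candidate key must contain it.
Closure of {DeviceID, SubscriberID} is {Carrier, DataCap, DeviceID, IMEI, SIM, SubscriberID}, the whole schema; {DeviceID, SubscriberID} is a candidate key.
Closure of {IMEI, SubscriberID} is {Carrier, DataCap, DeviceID, IMEI, SIM, SubscriberID}, the whole schema; {IMEI, SubscriberID} is a candidate key.
Closure of {DataCap, SIM, SubscriberID} is {Carrier, DataCap, DeviceID, IMEI, SIM, SubscriberID}, the whole schema; {DataCap, SIM, SubscriberID} is a candidate key.
No proper subset of any of these is a key, and no other minimal superkey exists.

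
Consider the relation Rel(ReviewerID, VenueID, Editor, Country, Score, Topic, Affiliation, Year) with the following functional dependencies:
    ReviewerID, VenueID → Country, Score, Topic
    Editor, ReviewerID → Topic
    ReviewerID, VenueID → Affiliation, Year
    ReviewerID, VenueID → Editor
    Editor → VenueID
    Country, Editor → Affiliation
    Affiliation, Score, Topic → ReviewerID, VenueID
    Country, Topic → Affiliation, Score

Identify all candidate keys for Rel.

{Country, Topic}⁺ = {Affiliation, Country, Editor, ReviewerID, Score, Topic, VenueID, Year}, which is every attribute, so {Country, Topic} is a candidate key.
{Editor, ReviewerID}⁺ = {Affiliation, Country, Editor, ReviewerID, Score, Topic, VenueID, Year}, which is every attribute, so {Editor, ReviewerID} is a candidate key.
{ReviewerID, VenueID}⁺ = {Affiliation, Country, Editor, ReviewerID, Score, Topic, VenueID, Year}, which is every attribute, so {ReviewerID, VenueID} is a candidate key.
{Affiliation, Score, Topic}⁺ = {Affiliation, Country, Editor, ReviewerID, Score, Topic, VenueID, Year}, which is every attribute, so {Affiliation, Score, Topic} is a candidate key.
No proper subset of any of these is a key, and no other minimal superkey exists.

{Affiliation, Score, Topic}, {Country, Topic}, {Editor, ReviewerID}, {ReviewerID, VenueID}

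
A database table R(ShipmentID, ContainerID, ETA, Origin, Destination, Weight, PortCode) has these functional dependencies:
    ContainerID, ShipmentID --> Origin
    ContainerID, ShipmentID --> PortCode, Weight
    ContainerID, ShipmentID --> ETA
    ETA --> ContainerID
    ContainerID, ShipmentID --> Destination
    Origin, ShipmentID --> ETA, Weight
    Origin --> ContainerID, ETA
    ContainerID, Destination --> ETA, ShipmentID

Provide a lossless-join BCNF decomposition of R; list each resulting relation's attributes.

Candidate keys of the original relation: {ContainerID, Destination}, {ContainerID, ShipmentID}, {Destination, ETA}, {Destination, Origin}, {ETA, ShipmentID}, {Origin, ShipmentID}.
In {ContainerID, Destination, ETA, Origin, PortCode, ShipmentID, Weight}, {ETA} is not a superkey ({ETA}⁺ restricted to this set is {ContainerID, ETA}), so split on ETA --> ContainerID into {ContainerID, ETA} and {Destination, ETA, Origin, PortCode, ShipmentID, Weight}.
{ContainerID, ETA} has no BCNF violation.
In {Destination, ETA, Origin, PortCode, ShipmentID, Weight}, {Origin} is not a superkey ({Origin}⁺ restricted to this set is {ETA, Origin}), so split on Origin --> ETA into {ETA, Origin} and {Destination, Origin, PortCode, ShipmentID, Weight}.
{ETA, Origin} has no BCNF violation.
{Destination, Origin, PortCode, ShipmentID, Weight} has no BCNF violation.

{ContainerID, ETA}; {Destination, Origin, PortCode, ShipmentID, Weight}; {ETA, Origin}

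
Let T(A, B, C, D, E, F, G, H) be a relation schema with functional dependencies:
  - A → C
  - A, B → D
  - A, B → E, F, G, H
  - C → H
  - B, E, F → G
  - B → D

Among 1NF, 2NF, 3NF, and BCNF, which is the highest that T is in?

1NF

Candidate key: {A, B}. Prime attributes: {A, B}.
For A → C we have {A}⁺ = {A, C, H}; {A} is not a superkey, so BCNF fails.
A → C has non-prime {C} on the right and a non-superkey on the left, so 3NF fails.
{A} is a proper subset of the key {A, B}, and {A}⁺ contains the non-prime attributes {C, H} — a partial dependency, so 2NF is violated.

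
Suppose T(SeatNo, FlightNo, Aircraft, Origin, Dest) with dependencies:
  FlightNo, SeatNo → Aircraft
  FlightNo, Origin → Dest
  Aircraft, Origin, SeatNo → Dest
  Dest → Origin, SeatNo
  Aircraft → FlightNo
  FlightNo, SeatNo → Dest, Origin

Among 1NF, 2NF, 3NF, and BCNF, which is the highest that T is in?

Candidate keys: {Aircraft, Dest}, {Aircraft, Origin}, {Aircraft, SeatNo}, {Dest, FlightNo}, {FlightNo, Origin}, {FlightNo, SeatNo}. Prime attributes: {Aircraft, Dest, FlightNo, Origin, SeatNo}.
For Dest → Origin, SeatNo we have {Dest}⁺ = {Dest, Origin, SeatNo}; {Dest} is not a superkey, so BCNF fails.
Since {Origin, SeatNo} ⊆ prime attributes and every other non-superkey FD also has a prime right side, the schema is in 3NF.

3NF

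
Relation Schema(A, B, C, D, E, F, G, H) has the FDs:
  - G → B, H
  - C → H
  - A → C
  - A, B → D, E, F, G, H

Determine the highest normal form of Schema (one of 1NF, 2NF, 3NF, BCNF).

1NF

Candidate keys: {A, B}, {A, G}. Prime attributes: {A, B, G}.
G → B, H: {G}⁺ = {B, G, H}, which is not all of the attributes, so the left side is not a superkey — BCNF is violated.
G → B, H determines the non-prime attribute {H} from a non-superkey — 3NF is violated.
Since {A} ⊂ {A, B} and {A}⁺ ⊇ {C, H} with {C, H} non-prime, there is a partial dependency; 2NF fails.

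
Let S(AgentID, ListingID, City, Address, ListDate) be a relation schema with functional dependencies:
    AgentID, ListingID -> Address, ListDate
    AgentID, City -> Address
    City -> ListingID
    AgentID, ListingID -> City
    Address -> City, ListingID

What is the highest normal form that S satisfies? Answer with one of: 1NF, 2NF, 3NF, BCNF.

3NF

Candidate keys: {Address, AgentID}, {AgentID, City}, {AgentID, ListingID}. Prime attributes: {Address, AgentID, City, ListingID}.
For City -> ListingID we have {City}⁺ = {City, ListingID}; {City} is not a superkey, so BCNF fails.
But every attribute on its right side ({ListingID}) is prime, and the same holds for every other non-superkey FD, so 3NF still holds.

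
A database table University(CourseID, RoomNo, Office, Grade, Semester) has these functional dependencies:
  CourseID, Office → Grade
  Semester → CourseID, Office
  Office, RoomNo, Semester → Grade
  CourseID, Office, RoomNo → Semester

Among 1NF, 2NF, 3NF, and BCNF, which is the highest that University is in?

Candidate keys: {CourseID, Office, RoomNo}, {RoomNo, Semester}. Prime attributes: {CourseID, Office, RoomNo, Semester}.
CourseID, Office → Grade breaks BCNF: {CourseID, Office}⁺ = {CourseID, Grade, Office}, so {CourseID, Office} is not a superkey.
Because {Grade} is non-prime and the left side of CourseID, Office → Grade is not a superkey, the relation is not in 3NF.
{Semester} is a proper subset of the key {RoomNo, Semester}, and {Semester}⁺ contains the non-prime attribute {Grade} — a partial dependency, so 2NF is violated.

1NF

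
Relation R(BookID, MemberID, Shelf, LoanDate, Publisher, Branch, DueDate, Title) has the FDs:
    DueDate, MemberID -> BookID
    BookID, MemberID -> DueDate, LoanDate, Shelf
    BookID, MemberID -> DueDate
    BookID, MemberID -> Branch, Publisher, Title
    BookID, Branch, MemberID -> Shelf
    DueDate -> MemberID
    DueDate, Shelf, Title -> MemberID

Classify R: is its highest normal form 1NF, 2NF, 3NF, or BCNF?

BCNF

Candidate keys: {BookID, MemberID}, {DueDate}. Prime attributes: {BookID, DueDate, MemberID}.
Each dependency's left side is a superkey — BCNF holds.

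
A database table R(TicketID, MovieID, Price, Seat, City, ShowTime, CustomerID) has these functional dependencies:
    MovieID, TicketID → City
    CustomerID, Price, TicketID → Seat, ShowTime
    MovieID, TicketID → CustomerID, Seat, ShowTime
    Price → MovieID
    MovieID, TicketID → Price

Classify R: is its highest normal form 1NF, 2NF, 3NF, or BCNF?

Candidate keys: {MovieID, TicketID}, {Price, TicketID}. Prime attributes: {MovieID, Price, TicketID}.
For Price → MovieID we have {Price}⁺ = {MovieID, Price}; {Price} is not a superkey, so BCNF fails.
Since {MovieID} ⊆ prime attributes and every other non-superkey FD also has a prime right side, the schema is in 3NF.

3NF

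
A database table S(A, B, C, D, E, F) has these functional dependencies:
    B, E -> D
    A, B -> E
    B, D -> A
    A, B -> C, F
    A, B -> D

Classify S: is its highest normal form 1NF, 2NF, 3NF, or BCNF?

Candidate keys: {A, B}, {B, D}, {B, E}. Prime attributes: {A, B, D, E}.
Every FD has a superkey on the left, so the relation is in BCNF.

BCNF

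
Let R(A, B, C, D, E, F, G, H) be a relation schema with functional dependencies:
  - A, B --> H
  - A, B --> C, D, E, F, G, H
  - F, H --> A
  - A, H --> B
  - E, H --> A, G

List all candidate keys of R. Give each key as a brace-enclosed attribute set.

{A, B}, {A, H}, {E, H}, {F, H}

Closure of {A, B} is {A, B, C, D, E, F, G, H}, the whole schema; {A, B} is a candidate key.
Closure of {A, H} is {A, B, C, D, E, F, G, H}, the whole schema; {A, H} is a candidate key.
Closure of {E, H} is {A, B, C, D, E, F, G, H}, the whole schema; {E, H} is a candidate key.
Closure of {F, H} is {A, B, C, D, E, F, G, H}, the whole schema; {F, H} is a candidate key.
These are minimal and exhaustive — every other superkey contains one of them.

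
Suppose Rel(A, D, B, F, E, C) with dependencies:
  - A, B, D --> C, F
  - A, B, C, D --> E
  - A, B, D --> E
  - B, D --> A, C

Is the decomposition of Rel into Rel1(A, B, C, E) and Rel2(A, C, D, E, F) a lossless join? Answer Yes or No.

No

The shared attributes are {A, C, E} and {A, C, E}⁺ = {A, C, E}.
The closure covers neither Rel1 nor Rel2 entirely; the join is not lossless.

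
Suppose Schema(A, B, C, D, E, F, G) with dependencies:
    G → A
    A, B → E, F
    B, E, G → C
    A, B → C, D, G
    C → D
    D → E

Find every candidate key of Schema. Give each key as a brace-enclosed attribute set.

{B} never appears on the right of any FD, so every key must include it.
{A, B}⁺ = {A, B, C, D, E, F, G} — all of the relation — so {A, B} is a candidate key.
{B, G}⁺ = {A, B, C, D, E, F, G} — all of the relation — so {B, G} is a candidate key.
No proper subset of any of these is a key, and no other minimal superkey exists.

{A, B}, {B, G}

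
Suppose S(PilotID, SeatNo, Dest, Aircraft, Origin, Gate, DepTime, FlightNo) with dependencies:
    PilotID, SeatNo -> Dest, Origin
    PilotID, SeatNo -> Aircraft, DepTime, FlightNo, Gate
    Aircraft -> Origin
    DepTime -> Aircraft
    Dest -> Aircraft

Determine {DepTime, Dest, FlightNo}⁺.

Start with {DepTime, Dest, FlightNo}.
DepTime -> Aircraft applies; add {Aircraft} → now {Aircraft, DepTime, Dest, FlightNo}.
Aircraft -> Origin applies; add {Origin} → now {Aircraft, DepTime, Dest, FlightNo, Origin}.
No further FD applies.

{Aircraft, DepTime, Dest, FlightNo, Origin}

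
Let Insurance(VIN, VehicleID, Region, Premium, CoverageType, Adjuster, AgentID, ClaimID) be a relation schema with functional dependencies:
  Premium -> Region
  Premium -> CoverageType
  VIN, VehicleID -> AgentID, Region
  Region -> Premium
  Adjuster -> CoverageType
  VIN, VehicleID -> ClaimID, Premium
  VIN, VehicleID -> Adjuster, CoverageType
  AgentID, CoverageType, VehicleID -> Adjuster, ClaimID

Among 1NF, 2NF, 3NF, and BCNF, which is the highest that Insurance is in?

Candidate key: {VIN, VehicleID}. Prime attributes: {VIN, VehicleID}.
Premium -> Region breaks BCNF: {Premium}⁺ = {CoverageType, Premium, Region}, so {Premium} is not a superkey.
Premium -> Region determines the non-prime attribute {Region} from a non-superkey — 3NF is violated.
Checking every proper subset of each key, none determines a non-prime attribute — 2NF is satisfied.

2NF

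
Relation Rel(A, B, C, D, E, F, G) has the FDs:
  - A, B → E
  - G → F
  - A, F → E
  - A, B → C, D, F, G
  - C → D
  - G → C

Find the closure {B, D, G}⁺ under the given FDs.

Start with {B, D, G}.
G → F applies; add {F} → now {B, D, F, G}.
G → C applies; add {C} → now {B, C, D, F, G}.
No further FD applies.

{B, C, D, F, G}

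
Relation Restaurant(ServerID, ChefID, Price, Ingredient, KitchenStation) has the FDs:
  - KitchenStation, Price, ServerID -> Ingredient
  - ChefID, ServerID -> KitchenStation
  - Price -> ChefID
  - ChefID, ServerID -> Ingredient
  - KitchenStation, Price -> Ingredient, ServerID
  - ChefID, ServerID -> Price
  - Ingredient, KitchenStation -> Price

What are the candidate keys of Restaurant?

{ChefID, ServerID}, {Ingredient, KitchenStation}, {KitchenStation, Price}, {Price, ServerID}

Closure of {ChefID, ServerID} is {ChefID, Ingredient, KitchenStation, Price, ServerID}, the whole schema; {ChefID, ServerID} is a candidate key.
Closure of {Ingredient, KitchenStation} is {ChefID, Ingredient, KitchenStation, Price, ServerID}, the whole schema; {Ingredient, KitchenStation} is a candidate key.
Closure of {KitchenStation, Price} is {ChefID, Ingredient, KitchenStation, Price, ServerID}, the whole schema; {KitchenStation, Price} is a candidate key.
Closure of {Price, ServerID} is {ChefID, Ingredient, KitchenStation, Price, ServerID}, the whole schema; {Price, ServerID} is a candidate key.
These are minimal and exhaustive — every other superkey contains one of them.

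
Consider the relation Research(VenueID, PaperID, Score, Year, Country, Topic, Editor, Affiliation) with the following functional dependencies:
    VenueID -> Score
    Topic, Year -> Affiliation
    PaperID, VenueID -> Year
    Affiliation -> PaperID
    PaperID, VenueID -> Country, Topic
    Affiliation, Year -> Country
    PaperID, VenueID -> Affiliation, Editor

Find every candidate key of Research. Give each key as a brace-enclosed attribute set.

{Affiliation, VenueID}, {PaperID, VenueID}, {Topic, VenueID, Year}

No FD produces {VenueID}, so it must be in every candidate key.
{Affiliation, VenueID}⁺ = {Affiliation, Country, Editor, PaperID, Score, Topic, VenueID, Year} — all of the relation — so {Affiliation, VenueID} is a candidate key.
{PaperID, VenueID}⁺ = {Affiliation, Country, Editor, PaperID, Score, Topic, VenueID, Year} — all of the relation — so {PaperID, VenueID} is a candidate key.
{Topic, VenueID, Year}⁺ = {Affiliation, Country, Editor, PaperID, Score, Topic, VenueID, Year} — all of the relation — so {Topic, VenueID, Year} is a candidate key.
These are minimal and exhaustive — every other superkey contains one of them.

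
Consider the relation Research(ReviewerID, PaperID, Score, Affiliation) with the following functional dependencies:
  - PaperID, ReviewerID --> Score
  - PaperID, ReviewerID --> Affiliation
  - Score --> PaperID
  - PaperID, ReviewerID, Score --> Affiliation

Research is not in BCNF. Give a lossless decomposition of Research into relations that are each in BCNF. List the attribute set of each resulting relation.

Candidate keys of the original relation: {PaperID, ReviewerID}, {ReviewerID, Score}.
In {Affiliation, PaperID, ReviewerID, Score}, {Score} is not a superkey ({Score}⁺ restricted to this set is {PaperID, Score}), so split on Score --> PaperID into {PaperID, Score} and {Affiliation, ReviewerID, Score}.
{PaperID, Score}: every determinant is a superkey — BCNF.
{Affiliation, ReviewerID, Score}: every determinant is a superkey — BCNF.

{Affiliation, ReviewerID, Score}; {PaperID, Score}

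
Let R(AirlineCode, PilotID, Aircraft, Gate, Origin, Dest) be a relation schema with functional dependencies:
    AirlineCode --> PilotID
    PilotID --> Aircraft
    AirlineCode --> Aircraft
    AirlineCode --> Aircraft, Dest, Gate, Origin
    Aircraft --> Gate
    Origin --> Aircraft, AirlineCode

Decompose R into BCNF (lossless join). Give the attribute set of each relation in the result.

{Aircraft, Gate}; {Aircraft, PilotID}; {AirlineCode, Dest, Origin, PilotID}

Candidate keys of the original relation: {AirlineCode}, {Origin}.
In {Aircraft, AirlineCode, Dest, Gate, Origin, PilotID}, {PilotID} is not a superkey ({PilotID}⁺ restricted to this set is {Aircraft, Gate, PilotID}), so split on PilotID --> Aircraft, Gate into {Aircraft, Gate, PilotID} and {AirlineCode, Dest, Origin, PilotID}.
In {Aircraft, Gate, PilotID}, {Aircraft} is not a superkey ({Aircraft}⁺ restricted to this set is {Aircraft, Gate}), so split on Aircraft --> Gate into {Aircraft, Gate} and {Aircraft, PilotID}.
{Aircraft, Gate} has no BCNF violation.
{Aircraft, PilotID} has no BCNF violation.
{AirlineCode, Dest, Origin, PilotID} has no BCNF violation.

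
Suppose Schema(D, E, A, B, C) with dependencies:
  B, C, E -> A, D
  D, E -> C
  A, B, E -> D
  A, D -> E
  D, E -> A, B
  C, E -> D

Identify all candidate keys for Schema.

{A, B, E}, {A, D}, {C, E}, {D, E}

{A, D}⁺ = {A, B, C, D, E}, which is every attribute, so {A, D} is a candidate key.
{C, E}⁺ = {A, B, C, D, E}, which is every attribute, so {C, E} is a candidate key.
{D, E}⁺ = {A, B, C, D, E}, which is every attribute, so {D, E} is a candidate key.
{A, B, E}⁺ = {A, B, C, D, E}, which is every attribute, so {A, B, E} is a candidate key.
No proper subset of any of these is a key, and no other minimal superkey exists.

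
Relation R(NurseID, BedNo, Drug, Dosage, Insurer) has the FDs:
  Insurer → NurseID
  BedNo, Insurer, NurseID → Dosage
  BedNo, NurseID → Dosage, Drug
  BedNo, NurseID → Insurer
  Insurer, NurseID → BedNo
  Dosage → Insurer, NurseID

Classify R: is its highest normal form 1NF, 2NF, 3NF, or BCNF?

Candidate keys: {BedNo, NurseID}, {Dosage}, {Insurer}. Prime attributes: {BedNo, Dosage, Insurer, NurseID}.
Every FD has a superkey on the left, so the relation is in BCNF.

BCNF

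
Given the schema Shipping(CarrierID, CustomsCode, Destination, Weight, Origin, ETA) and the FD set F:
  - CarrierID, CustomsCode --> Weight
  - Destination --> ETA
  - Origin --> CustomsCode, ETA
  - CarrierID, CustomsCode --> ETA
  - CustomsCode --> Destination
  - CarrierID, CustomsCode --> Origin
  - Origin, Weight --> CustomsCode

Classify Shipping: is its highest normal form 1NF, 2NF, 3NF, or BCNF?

1NF

Candidate keys: {CarrierID, CustomsCode}, {CarrierID, Origin}. Prime attributes: {CarrierID, CustomsCode, Origin}.
Destination --> ETA: {Destination}⁺ = {Destination, ETA}, which is not all of the attributes, so the left side is not a superkey — BCNF is violated.
Destination --> ETA has non-prime {ETA} on the right and a non-superkey on the left, so 3NF fails.
{CustomsCode} is a proper subset of the key {CarrierID, CustomsCode}, and {CustomsCode}⁺ contains the non-prime attributes {Destination, ETA} — a partial dependency, so 2NF is violated.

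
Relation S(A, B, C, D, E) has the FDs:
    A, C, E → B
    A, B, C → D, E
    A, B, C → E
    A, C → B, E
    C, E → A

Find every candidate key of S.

{A, C}, {C, E}

No FD produces {C}, so it must be in every candidate key.
{A, C} is a candidate key since {A, C}⁺ = {A, B, C, D, E} covers every attribute.
{C, E} is a candidate key since {C, E}⁺ = {A, B, C, D, E} covers every attribute.
These are minimal and exhaustive — every other superkey contains one of them.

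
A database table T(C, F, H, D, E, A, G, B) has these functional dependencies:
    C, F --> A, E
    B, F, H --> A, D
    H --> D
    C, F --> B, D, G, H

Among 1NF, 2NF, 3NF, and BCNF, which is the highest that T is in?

Candidate key: {C, F}. Prime attributes: {C, F}.
B, F, H --> A, D: {B, F, H}⁺ = {A, B, D, F, H}, which is not all of the attributes, so the left side is not a superkey — BCNF is violated.
B, F, H --> A, D determines the non-prime attributes {A, D} from a non-superkey — 3NF is violated.
No proper subset of a key has a non-prime attribute in its closure, so there is no partial dependency; 2NF holds.

2NF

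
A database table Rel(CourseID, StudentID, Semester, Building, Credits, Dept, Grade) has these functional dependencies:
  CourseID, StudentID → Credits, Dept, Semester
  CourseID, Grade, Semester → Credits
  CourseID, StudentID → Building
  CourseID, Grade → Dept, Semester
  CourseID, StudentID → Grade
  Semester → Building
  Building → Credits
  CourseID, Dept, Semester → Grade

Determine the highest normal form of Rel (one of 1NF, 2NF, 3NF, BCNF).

Candidate key: {CourseID, StudentID}. Prime attributes: {CourseID, StudentID}.
CourseID, Grade, Semester → Credits: {CourseID, Grade, Semester}⁺ = {Building, CourseID, Credits, Dept, Grade, Semester}, which is not all of the attributes, so the left side is not a superkey — BCNF is violated.
CourseID, Grade, Semester → Credits has non-prime {Credits} on the right and a non-superkey on the left, so 3NF fails.
Checking every proper subset of each key, none determines a non-prime attribute — 2NF is satisfied.

2NF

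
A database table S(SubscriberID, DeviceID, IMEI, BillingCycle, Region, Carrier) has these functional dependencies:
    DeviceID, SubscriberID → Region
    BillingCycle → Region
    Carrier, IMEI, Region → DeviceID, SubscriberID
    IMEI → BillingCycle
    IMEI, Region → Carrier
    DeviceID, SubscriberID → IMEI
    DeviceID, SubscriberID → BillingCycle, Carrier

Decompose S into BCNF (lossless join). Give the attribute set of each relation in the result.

{BillingCycle, Carrier, DeviceID, IMEI, SubscriberID}; {BillingCycle, Region}

Candidate keys of the original relation: {DeviceID, SubscriberID}, {IMEI}.
Within {BillingCycle, Carrier, DeviceID, IMEI, Region, SubscriberID}: {BillingCycle}⁺ ∩ {BillingCycle, Carrier, DeviceID, IMEI, Region, SubscriberID} = {BillingCycle, Region}, not the whole set, so BillingCycle → Region violates BCNF; decompose into {BillingCycle, Region} and {BillingCycle, Carrier, DeviceID, IMEI, SubscriberID}.
{BillingCycle, Region} is in BCNF.
{BillingCycle, Carrier, DeviceID, IMEI, SubscriberID} is in BCNF.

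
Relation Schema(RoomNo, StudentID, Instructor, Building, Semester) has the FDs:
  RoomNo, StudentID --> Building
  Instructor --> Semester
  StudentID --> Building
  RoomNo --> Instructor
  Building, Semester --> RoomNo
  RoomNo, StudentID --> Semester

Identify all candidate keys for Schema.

{Instructor, StudentID}, {RoomNo, StudentID}, {Semester, StudentID}

No FD produces {StudentID}, so it must be in every candidate key.
Closure of {Instructor, StudentID} is {Building, Instructor, RoomNo, Semester, StudentID}, the whole schema; {Instructor, StudentID} is a candidate key.
Closure of {RoomNo, StudentID} is {Building, Instructor, RoomNo, Semester, StudentID}, the whole schema; {RoomNo, StudentID} is a candidate key.
Closure of {Semester, StudentID} is {Building, Instructor, RoomNo, Semester, StudentID}, the whole schema; {Semester, StudentID} is a candidate key.
No proper subset of any of these is a key, and no other minimal superkey exists.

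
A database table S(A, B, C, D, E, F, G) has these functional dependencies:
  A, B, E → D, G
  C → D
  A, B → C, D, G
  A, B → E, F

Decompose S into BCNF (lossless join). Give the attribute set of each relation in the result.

{A, B, C, E, F, G}; {C, D}

Candidate key of the original relation: {A, B}.
Within {A, B, C, D, E, F, G}: {C}⁺ ∩ {A, B, C, D, E, F, G} = {C, D}, not the whole set, so C → D violates BCNF; decompose into {C, D} and {A, B, C, E, F, G}.
{C, D}: every determinant is a superkey — BCNF.
{A, B, C, E, F, G}: every determinant is a superkey — BCNF.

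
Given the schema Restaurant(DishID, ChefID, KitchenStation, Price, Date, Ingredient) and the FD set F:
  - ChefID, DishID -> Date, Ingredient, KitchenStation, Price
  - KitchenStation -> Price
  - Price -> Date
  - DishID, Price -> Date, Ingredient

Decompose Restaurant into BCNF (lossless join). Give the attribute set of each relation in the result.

{ChefID, DishID, KitchenStation}; {Date, Price}; {DishID, Ingredient, KitchenStation}; {KitchenStation, Price}

Candidate key of the original relation: {ChefID, DishID}.
Within {ChefID, Date, DishID, Ingredient, KitchenStation, Price}: {KitchenStation}⁺ ∩ {ChefID, Date, DishID, Ingredient, KitchenStation, Price} = {Date, KitchenStation, Price}, not the whole set, so KitchenStation -> Date, Price violates BCNF; decompose into {Date, KitchenStation, Price} and {ChefID, DishID, Ingredient, KitchenStation}.
Within {Date, KitchenStation, Price}: {Price}⁺ ∩ {Date, KitchenStation, Price} = {Date, Price}, not the whole set, so Price -> Date violates BCNF; decompose into {Date, Price} and {KitchenStation, Price}.
{Date, Price}: every determinant is a superkey — BCNF.
{KitchenStation, Price}: every determinant is a superkey — BCNF.
Within {ChefID, DishID, Ingredient, KitchenStation}: {DishID, KitchenStation}⁺ ∩ {ChefID, DishID, Ingredient, KitchenStation} = {DishID, Ingredient, KitchenStation}, not the whole set, so DishID, KitchenStation -> Ingredient violates BCNF; decompose into {DishID, Ingredient, KitchenStation} and {ChefID, DishID, KitchenStation}.
{DishID, Ingredient, KitchenStation}: every determinant is a superkey — BCNF.
{ChefID, DishID, KitchenStation}: every determinant is a superkey — BCNF.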